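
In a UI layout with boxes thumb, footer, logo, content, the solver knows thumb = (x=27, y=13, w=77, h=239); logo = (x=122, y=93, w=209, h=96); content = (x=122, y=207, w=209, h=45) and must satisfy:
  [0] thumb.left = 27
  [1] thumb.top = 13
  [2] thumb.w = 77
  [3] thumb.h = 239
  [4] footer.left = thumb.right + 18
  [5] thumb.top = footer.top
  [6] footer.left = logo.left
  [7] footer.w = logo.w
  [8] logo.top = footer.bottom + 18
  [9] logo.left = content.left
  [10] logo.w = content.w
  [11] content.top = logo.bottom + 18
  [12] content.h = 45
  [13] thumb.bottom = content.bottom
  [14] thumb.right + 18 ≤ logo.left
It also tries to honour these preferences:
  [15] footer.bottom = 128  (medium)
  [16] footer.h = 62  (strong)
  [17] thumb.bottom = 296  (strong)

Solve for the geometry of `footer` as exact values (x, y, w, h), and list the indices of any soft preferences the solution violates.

footer = (x=122, y=13, w=209, h=62)
violated soft preferences: 15, 17

1. footer.x = 122  [footer.left = thumb.right + 18]
2. footer.y = 13  [thumb.top = footer.top]
3. footer.w = 209  [footer.w = logo.w]
4. footer.h = 62  [logo.top = footer.bottom + 18]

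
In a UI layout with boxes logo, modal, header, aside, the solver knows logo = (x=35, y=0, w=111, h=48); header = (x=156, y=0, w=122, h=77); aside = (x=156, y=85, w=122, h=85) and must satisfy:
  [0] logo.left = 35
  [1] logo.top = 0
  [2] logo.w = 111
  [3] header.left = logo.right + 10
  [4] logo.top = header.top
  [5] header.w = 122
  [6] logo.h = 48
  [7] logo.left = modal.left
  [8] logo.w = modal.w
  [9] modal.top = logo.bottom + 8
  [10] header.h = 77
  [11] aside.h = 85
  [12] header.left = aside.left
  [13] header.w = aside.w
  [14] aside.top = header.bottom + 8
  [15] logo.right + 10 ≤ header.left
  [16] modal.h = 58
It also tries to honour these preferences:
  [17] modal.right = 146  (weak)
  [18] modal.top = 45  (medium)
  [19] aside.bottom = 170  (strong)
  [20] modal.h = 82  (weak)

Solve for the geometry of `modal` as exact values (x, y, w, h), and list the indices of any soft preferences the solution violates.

1. modal.x = 35  [logo.left = modal.left]
2. modal.w = 111  [logo.w = modal.w]
3. modal.y = 56  [modal.top = logo.bottom + 8]
4. modal.h = 58  [modal.h = 58]

modal = (x=35, y=56, w=111, h=58)
violated soft preferences: 18, 20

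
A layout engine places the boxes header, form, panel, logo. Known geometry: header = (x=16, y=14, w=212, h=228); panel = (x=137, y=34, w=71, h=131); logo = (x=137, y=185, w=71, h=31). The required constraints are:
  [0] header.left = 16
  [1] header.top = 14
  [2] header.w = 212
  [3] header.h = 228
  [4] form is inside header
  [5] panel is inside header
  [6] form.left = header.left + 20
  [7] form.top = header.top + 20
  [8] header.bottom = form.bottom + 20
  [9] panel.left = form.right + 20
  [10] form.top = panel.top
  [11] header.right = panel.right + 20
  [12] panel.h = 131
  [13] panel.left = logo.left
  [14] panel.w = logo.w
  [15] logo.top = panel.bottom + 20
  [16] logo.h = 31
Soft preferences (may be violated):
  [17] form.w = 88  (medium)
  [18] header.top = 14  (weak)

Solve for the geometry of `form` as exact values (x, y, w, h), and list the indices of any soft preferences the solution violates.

1. form.x = 36  [form.left = header.left + 20]
2. form.y = 34  [form.top = header.top + 20]
3. form.h = 188  [header.bottom = form.bottom + 20]
4. form.w = 81  [panel.left = form.right + 20]

form = (x=36, y=34, w=81, h=188)
violated soft preferences: 17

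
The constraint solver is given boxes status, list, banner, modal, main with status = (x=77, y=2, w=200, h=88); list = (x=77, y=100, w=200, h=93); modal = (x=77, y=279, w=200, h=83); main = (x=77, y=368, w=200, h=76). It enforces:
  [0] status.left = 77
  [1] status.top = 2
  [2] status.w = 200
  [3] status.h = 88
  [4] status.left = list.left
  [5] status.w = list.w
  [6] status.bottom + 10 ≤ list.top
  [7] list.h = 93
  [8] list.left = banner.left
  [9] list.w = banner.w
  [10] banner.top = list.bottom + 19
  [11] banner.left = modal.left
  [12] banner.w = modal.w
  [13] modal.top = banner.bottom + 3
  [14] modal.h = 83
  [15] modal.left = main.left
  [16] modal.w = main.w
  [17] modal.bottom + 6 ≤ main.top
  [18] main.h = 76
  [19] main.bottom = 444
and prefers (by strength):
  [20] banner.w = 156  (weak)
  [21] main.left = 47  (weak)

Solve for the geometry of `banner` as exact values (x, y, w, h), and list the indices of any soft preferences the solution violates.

1. banner.x = 77  [list.left = banner.left]
2. banner.w = 200  [list.w = banner.w]
3. banner.y = 212  [banner.top = list.bottom + 19]
4. banner.h = 64  [modal.top = banner.bottom + 3]

banner = (x=77, y=212, w=200, h=64)
violated soft preferences: 20, 21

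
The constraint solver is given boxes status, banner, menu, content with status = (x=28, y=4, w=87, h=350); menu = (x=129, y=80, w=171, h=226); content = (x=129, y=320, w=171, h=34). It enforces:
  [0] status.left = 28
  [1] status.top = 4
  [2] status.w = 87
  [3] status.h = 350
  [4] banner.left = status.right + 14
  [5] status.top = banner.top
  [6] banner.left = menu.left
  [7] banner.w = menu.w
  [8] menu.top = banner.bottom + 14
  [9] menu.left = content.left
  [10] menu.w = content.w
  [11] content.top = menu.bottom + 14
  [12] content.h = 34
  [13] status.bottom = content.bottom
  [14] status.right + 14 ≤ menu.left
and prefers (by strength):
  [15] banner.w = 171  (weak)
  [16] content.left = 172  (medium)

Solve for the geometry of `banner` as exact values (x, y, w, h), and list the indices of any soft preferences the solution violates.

banner = (x=129, y=4, w=171, h=62)
violated soft preferences: 16

1. banner.x = 129  [banner.left = status.right + 14]
2. banner.y = 4  [status.top = banner.top]
3. banner.w = 171  [banner.w = menu.w]
4. banner.h = 62  [menu.top = banner.bottom + 14]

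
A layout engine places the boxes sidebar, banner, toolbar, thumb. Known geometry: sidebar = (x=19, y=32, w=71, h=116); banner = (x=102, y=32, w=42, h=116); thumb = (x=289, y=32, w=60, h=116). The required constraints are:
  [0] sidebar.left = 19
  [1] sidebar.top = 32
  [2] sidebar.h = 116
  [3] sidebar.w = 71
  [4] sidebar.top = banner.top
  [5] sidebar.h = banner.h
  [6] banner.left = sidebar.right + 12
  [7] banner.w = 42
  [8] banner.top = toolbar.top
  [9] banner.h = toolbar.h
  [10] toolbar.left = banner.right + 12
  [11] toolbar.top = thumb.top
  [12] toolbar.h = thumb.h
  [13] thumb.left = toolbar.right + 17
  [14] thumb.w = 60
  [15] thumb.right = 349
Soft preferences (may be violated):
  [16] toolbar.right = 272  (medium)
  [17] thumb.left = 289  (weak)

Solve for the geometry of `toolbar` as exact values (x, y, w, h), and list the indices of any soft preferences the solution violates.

1. toolbar.y = 32  [banner.top = toolbar.top]
2. toolbar.h = 116  [banner.h = toolbar.h]
3. toolbar.x = 156  [toolbar.left = banner.right + 12]
4. toolbar.w = 116  [thumb.left = toolbar.right + 17]

toolbar = (x=156, y=32, w=116, h=116)
violated soft preferences: none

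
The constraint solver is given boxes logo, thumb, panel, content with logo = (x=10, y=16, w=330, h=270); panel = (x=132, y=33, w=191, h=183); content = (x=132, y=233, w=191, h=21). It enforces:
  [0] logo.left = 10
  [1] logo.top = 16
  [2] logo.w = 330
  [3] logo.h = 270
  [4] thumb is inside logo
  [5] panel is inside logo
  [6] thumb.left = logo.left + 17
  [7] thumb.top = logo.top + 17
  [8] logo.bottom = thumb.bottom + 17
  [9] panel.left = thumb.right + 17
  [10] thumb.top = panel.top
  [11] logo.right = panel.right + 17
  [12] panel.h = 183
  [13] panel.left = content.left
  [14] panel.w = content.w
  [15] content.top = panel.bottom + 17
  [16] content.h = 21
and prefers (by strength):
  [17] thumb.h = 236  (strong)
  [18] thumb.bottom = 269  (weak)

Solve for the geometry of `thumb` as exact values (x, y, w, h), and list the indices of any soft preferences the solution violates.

1. thumb.x = 27  [thumb.left = logo.left + 17]
2. thumb.y = 33  [thumb.top = logo.top + 17]
3. thumb.h = 236  [logo.bottom = thumb.bottom + 17]
4. thumb.w = 88  [panel.left = thumb.right + 17]

thumb = (x=27, y=33, w=88, h=236)
violated soft preferences: none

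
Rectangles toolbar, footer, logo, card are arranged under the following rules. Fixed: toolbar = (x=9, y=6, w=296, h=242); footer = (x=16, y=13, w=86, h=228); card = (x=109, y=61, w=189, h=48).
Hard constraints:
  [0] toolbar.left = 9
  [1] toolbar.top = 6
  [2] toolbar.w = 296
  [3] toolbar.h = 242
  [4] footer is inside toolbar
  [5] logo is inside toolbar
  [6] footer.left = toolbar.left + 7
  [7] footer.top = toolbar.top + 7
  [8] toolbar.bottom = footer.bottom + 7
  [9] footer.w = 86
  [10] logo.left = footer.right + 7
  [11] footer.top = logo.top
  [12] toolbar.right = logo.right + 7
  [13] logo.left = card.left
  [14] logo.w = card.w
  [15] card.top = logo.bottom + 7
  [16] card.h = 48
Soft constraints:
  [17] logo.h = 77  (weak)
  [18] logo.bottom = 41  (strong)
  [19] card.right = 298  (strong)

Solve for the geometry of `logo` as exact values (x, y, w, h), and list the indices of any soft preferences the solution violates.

logo = (x=109, y=13, w=189, h=41)
violated soft preferences: 17, 18

1. logo.x = 109  [logo.left = footer.right + 7]
2. logo.y = 13  [footer.top = logo.top]
3. logo.w = 189  [toolbar.right = logo.right + 7]
4. logo.h = 41  [card.top = logo.bottom + 7]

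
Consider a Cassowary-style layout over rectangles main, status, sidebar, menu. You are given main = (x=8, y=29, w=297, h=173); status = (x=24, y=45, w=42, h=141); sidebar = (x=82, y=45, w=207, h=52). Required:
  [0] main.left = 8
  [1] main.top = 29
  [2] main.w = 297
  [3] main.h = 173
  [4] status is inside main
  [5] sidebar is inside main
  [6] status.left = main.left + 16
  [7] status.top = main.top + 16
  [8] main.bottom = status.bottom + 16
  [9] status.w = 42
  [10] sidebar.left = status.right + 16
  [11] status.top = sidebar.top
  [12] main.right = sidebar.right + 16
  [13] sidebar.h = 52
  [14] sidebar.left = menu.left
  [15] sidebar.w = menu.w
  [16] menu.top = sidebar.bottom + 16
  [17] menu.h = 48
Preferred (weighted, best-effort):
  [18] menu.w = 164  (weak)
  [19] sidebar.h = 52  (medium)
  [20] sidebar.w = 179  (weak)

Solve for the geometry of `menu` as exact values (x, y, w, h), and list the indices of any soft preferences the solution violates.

1. menu.x = 82  [sidebar.left = menu.left]
2. menu.w = 207  [sidebar.w = menu.w]
3. menu.y = 113  [menu.top = sidebar.bottom + 16]
4. menu.h = 48  [menu.h = 48]

menu = (x=82, y=113, w=207, h=48)
violated soft preferences: 18, 20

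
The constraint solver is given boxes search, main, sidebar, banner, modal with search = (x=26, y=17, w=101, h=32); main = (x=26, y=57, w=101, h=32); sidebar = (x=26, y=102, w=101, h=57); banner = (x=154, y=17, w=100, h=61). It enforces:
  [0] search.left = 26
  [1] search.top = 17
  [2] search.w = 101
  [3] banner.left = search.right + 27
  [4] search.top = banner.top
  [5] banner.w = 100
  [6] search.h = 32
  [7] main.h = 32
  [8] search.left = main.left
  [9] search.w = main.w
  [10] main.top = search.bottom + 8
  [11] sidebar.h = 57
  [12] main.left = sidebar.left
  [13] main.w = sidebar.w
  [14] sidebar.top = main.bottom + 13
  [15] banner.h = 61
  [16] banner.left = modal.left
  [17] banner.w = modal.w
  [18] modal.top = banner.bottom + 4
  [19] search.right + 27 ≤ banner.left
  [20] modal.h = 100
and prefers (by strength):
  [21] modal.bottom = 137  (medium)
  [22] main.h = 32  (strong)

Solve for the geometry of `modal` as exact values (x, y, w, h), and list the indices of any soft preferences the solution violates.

1. modal.x = 154  [banner.left = modal.left]
2. modal.w = 100  [banner.w = modal.w]
3. modal.y = 82  [modal.top = banner.bottom + 4]
4. modal.h = 100  [modal.h = 100]

modal = (x=154, y=82, w=100, h=100)
violated soft preferences: 21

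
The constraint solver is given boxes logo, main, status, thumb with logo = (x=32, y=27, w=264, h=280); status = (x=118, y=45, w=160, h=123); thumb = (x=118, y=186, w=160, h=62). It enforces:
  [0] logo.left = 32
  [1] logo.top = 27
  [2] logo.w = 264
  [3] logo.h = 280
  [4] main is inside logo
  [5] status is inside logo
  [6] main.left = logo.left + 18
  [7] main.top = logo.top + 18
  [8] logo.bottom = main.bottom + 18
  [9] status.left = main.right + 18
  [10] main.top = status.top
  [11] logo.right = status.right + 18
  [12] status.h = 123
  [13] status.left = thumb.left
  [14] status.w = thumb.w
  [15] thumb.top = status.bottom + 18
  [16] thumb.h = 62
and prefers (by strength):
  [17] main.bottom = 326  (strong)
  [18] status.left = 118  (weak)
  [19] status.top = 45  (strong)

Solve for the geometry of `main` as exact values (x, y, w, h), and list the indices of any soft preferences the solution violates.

main = (x=50, y=45, w=50, h=244)
violated soft preferences: 17

1. main.x = 50  [main.left = logo.left + 18]
2. main.y = 45  [main.top = logo.top + 18]
3. main.h = 244  [logo.bottom = main.bottom + 18]
4. main.w = 50  [status.left = main.right + 18]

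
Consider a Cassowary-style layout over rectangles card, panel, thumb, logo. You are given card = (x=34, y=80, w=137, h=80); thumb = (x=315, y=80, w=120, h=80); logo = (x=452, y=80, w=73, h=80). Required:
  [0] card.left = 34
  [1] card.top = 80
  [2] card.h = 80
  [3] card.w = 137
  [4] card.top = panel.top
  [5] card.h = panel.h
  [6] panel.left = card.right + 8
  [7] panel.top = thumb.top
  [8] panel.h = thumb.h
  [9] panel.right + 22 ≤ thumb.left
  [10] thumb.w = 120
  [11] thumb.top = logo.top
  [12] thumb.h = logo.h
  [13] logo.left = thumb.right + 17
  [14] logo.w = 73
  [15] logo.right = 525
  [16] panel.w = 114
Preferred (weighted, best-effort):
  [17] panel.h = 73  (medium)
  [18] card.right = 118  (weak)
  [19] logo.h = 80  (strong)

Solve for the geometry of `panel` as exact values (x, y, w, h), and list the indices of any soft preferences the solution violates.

panel = (x=179, y=80, w=114, h=80)
violated soft preferences: 17, 18

1. panel.y = 80  [card.top = panel.top]
2. panel.h = 80  [card.h = panel.h]
3. panel.x = 179  [panel.left = card.right + 8]
4. panel.w = 114  [panel.w = 114]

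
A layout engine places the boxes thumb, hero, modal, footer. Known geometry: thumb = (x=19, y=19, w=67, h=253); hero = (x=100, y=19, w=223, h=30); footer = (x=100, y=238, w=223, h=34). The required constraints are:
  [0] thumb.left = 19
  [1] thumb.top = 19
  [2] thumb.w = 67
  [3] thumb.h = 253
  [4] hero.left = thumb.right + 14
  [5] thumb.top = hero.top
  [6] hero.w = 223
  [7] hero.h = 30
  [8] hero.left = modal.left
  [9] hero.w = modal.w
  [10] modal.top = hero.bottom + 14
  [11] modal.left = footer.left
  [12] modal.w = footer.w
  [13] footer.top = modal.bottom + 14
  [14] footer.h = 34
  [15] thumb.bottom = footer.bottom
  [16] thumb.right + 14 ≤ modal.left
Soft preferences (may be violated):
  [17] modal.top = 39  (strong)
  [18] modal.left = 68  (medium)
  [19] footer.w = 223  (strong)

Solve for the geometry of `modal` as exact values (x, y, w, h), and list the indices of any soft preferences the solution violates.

1. modal.x = 100  [hero.left = modal.left]
2. modal.w = 223  [hero.w = modal.w]
3. modal.y = 63  [modal.top = hero.bottom + 14]
4. modal.h = 161  [footer.top = modal.bottom + 14]

modal = (x=100, y=63, w=223, h=161)
violated soft preferences: 17, 18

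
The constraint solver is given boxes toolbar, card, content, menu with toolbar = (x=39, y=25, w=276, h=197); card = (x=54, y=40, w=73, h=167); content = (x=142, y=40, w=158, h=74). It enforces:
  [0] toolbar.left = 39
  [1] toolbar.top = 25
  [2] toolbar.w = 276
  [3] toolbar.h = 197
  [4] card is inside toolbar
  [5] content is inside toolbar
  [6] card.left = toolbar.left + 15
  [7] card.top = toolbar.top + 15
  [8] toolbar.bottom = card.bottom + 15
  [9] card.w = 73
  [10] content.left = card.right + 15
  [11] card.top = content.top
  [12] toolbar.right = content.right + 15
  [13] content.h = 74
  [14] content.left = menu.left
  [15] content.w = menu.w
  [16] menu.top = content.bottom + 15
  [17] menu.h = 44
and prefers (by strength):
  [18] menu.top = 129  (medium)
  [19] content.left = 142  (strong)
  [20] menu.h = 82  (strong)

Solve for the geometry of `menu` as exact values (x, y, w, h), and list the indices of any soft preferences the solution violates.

menu = (x=142, y=129, w=158, h=44)
violated soft preferences: 20

1. menu.x = 142  [content.left = menu.left]
2. menu.w = 158  [content.w = menu.w]
3. menu.y = 129  [menu.top = content.bottom + 15]
4. menu.h = 44  [menu.h = 44]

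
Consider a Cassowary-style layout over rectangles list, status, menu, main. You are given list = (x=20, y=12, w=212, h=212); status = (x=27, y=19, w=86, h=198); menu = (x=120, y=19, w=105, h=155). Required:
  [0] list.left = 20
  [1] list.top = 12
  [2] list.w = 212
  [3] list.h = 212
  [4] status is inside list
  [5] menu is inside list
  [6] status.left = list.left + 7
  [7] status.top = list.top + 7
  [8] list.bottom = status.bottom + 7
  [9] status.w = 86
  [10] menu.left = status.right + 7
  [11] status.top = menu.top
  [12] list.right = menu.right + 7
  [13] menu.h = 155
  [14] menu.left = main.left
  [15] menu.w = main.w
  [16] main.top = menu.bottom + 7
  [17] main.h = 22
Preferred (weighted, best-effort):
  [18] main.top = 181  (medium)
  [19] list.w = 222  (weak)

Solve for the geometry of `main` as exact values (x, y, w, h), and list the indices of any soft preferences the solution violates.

1. main.x = 120  [menu.left = main.left]
2. main.w = 105  [menu.w = main.w]
3. main.y = 181  [main.top = menu.bottom + 7]
4. main.h = 22  [main.h = 22]

main = (x=120, y=181, w=105, h=22)
violated soft preferences: 19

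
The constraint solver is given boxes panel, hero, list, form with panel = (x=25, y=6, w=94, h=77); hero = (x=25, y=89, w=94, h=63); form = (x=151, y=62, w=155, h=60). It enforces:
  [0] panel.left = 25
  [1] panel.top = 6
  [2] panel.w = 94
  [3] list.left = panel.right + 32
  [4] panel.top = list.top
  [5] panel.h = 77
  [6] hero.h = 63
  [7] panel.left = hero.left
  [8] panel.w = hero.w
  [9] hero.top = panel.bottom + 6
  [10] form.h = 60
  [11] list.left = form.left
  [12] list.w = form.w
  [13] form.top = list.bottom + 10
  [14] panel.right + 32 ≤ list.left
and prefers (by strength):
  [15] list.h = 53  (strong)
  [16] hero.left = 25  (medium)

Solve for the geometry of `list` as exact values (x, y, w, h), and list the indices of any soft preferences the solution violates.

1. list.x = 151  [list.left = panel.right + 32]
2. list.y = 6  [panel.top = list.top]
3. list.w = 155  [list.w = form.w]
4. list.h = 46  [form.top = list.bottom + 10]

list = (x=151, y=6, w=155, h=46)
violated soft preferences: 15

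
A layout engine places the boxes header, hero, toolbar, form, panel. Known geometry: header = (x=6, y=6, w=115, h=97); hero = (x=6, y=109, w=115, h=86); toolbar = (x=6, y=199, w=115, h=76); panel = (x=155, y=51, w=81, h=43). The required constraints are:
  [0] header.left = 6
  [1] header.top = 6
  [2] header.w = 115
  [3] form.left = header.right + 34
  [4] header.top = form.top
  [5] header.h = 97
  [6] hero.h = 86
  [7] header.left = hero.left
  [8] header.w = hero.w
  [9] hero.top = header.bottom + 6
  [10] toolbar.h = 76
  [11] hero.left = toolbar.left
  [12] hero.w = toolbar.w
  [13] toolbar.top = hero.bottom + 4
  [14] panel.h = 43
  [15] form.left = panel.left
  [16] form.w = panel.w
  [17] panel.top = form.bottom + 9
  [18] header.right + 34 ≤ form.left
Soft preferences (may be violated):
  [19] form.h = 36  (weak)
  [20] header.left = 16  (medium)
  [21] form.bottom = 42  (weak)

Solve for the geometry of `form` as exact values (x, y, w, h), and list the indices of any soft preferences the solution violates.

form = (x=155, y=6, w=81, h=36)
violated soft preferences: 20

1. form.x = 155  [form.left = header.right + 34]
2. form.y = 6  [header.top = form.top]
3. form.w = 81  [form.w = panel.w]
4. form.h = 36  [panel.top = form.bottom + 9]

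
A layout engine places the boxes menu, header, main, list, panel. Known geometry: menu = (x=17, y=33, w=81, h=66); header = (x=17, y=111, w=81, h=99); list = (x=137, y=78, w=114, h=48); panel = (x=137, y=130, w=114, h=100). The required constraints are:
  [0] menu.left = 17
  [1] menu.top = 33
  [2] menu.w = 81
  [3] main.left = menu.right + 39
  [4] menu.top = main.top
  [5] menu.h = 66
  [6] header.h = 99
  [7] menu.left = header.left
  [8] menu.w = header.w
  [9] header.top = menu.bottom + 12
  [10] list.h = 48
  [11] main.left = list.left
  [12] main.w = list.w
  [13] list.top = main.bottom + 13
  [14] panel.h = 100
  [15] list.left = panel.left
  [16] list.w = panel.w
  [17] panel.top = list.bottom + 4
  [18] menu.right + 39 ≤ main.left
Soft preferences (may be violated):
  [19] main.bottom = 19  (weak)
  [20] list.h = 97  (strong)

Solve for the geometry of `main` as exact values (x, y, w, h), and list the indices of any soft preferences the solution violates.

main = (x=137, y=33, w=114, h=32)
violated soft preferences: 19, 20

1. main.x = 137  [main.left = menu.right + 39]
2. main.y = 33  [menu.top = main.top]
3. main.w = 114  [main.w = list.w]
4. main.h = 32  [list.top = main.bottom + 13]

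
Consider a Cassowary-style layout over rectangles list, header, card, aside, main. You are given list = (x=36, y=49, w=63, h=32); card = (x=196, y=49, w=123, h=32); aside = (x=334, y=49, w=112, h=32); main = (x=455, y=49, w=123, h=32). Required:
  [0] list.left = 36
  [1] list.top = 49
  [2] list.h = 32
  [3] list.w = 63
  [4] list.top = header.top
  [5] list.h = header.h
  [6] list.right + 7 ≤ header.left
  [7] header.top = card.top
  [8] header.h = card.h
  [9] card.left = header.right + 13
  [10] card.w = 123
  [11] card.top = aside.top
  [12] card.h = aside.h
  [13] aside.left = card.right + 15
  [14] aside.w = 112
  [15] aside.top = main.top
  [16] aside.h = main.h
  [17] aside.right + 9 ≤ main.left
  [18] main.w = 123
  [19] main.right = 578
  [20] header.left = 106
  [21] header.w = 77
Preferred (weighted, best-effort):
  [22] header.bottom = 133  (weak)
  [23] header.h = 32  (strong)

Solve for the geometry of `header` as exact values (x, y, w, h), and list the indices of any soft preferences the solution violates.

header = (x=106, y=49, w=77, h=32)
violated soft preferences: 22

1. header.y = 49  [list.top = header.top]
2. header.h = 32  [list.h = header.h]
3. header.x = 106  [header.left = 106]
4. header.w = 77  [header.w = 77]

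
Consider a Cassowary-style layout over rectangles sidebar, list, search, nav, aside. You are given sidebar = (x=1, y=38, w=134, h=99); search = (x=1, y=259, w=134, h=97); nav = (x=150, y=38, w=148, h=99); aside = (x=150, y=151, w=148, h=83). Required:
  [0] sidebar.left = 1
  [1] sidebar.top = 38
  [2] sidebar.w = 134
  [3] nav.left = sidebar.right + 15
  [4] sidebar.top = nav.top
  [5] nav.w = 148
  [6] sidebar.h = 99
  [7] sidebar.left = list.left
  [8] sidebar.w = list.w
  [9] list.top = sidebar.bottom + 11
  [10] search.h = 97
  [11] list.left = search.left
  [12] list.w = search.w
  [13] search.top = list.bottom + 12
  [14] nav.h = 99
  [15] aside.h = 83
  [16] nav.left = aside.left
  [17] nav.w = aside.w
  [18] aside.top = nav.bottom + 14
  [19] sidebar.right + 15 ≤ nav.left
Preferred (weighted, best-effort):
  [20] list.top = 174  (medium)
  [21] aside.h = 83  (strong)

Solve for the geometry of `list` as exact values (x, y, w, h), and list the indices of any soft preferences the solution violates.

1. list.x = 1  [sidebar.left = list.left]
2. list.w = 134  [sidebar.w = list.w]
3. list.y = 148  [list.top = sidebar.bottom + 11]
4. list.h = 99  [search.top = list.bottom + 12]

list = (x=1, y=148, w=134, h=99)
violated soft preferences: 20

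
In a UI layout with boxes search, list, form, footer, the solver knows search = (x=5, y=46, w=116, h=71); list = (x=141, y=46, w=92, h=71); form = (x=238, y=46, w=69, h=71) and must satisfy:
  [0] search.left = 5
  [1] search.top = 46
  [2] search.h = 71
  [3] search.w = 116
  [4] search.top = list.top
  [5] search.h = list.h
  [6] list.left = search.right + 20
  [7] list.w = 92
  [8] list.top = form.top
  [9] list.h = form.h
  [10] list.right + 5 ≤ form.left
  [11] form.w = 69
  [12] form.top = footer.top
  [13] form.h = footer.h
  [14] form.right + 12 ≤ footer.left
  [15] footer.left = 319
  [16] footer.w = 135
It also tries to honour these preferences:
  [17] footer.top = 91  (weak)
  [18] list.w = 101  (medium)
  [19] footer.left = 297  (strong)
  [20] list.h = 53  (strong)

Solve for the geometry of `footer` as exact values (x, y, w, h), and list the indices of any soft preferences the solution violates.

footer = (x=319, y=46, w=135, h=71)
violated soft preferences: 17, 18, 19, 20

1. footer.y = 46  [form.top = footer.top]
2. footer.h = 71  [form.h = footer.h]
3. footer.x = 319  [footer.left = 319]
4. footer.w = 135  [footer.w = 135]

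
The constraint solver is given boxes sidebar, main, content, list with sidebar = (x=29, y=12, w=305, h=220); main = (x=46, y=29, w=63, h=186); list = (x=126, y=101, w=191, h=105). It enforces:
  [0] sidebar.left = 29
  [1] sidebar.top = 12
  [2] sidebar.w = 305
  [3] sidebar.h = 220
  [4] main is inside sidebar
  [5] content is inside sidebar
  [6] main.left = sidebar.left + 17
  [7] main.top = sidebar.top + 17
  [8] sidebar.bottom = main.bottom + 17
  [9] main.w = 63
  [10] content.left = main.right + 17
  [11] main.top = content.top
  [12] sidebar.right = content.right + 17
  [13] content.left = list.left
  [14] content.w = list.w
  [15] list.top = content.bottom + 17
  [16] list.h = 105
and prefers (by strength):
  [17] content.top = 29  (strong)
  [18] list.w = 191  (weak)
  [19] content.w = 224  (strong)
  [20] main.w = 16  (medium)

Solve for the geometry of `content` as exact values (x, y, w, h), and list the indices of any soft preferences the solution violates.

1. content.x = 126  [content.left = main.right + 17]
2. content.y = 29  [main.top = content.top]
3. content.w = 191  [sidebar.right = content.right + 17]
4. content.h = 55  [list.top = content.bottom + 17]

content = (x=126, y=29, w=191, h=55)
violated soft preferences: 19, 20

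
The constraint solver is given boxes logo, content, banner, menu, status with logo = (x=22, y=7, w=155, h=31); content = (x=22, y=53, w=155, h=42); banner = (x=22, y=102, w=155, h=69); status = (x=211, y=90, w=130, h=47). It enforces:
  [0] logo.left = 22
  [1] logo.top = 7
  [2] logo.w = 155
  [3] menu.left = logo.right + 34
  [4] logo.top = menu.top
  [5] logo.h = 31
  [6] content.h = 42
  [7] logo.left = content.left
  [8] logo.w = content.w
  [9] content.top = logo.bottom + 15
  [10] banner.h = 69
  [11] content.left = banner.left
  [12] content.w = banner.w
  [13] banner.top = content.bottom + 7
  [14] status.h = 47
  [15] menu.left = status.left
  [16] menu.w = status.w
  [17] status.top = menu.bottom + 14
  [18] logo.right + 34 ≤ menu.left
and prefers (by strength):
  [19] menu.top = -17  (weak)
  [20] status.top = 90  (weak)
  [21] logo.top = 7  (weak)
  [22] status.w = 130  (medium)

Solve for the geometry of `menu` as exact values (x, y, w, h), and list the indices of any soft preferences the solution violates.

1. menu.x = 211  [menu.left = logo.right + 34]
2. menu.y = 7  [logo.top = menu.top]
3. menu.w = 130  [menu.w = status.w]
4. menu.h = 69  [status.top = menu.bottom + 14]

menu = (x=211, y=7, w=130, h=69)
violated soft preferences: 19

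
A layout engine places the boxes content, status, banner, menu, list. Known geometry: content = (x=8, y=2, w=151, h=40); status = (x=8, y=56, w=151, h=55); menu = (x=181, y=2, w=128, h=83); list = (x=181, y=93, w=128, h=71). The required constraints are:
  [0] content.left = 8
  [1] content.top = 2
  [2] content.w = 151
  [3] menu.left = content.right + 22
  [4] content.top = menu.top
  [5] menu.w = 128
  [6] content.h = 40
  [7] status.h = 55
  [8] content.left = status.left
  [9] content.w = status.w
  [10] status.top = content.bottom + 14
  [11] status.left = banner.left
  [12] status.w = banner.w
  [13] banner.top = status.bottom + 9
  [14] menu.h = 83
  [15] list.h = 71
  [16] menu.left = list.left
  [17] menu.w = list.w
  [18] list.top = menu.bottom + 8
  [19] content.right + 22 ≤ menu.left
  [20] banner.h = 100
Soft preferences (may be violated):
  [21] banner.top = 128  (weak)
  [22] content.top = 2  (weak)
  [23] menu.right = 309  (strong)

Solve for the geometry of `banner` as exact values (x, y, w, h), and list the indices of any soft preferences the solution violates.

1. banner.x = 8  [status.left = banner.left]
2. banner.w = 151  [status.w = banner.w]
3. banner.y = 120  [banner.top = status.bottom + 9]
4. banner.h = 100  [banner.h = 100]

banner = (x=8, y=120, w=151, h=100)
violated soft preferences: 21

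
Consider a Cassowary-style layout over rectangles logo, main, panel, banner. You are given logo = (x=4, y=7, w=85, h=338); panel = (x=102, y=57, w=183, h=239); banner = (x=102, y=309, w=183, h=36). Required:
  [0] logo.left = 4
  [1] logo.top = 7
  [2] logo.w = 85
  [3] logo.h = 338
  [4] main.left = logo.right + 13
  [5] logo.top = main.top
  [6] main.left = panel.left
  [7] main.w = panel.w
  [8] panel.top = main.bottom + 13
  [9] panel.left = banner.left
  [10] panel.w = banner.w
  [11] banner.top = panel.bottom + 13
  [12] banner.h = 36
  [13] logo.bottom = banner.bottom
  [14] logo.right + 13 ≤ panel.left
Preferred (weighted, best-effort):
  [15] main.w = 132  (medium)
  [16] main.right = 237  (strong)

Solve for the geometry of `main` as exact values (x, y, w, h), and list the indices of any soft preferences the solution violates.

main = (x=102, y=7, w=183, h=37)
violated soft preferences: 15, 16

1. main.x = 102  [main.left = logo.right + 13]
2. main.y = 7  [logo.top = main.top]
3. main.w = 183  [main.w = panel.w]
4. main.h = 37  [panel.top = main.bottom + 13]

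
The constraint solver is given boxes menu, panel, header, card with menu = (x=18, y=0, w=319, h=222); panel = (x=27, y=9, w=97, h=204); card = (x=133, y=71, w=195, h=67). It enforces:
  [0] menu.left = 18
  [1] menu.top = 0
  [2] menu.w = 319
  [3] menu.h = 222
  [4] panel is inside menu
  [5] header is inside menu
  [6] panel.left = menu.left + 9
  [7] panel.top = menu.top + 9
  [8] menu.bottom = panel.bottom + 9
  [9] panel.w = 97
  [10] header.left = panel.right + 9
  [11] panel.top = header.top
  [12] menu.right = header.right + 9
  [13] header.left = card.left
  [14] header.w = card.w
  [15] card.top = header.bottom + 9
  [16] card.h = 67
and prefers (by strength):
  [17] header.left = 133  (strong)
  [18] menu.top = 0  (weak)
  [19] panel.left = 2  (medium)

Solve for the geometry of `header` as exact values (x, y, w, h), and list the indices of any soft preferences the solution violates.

header = (x=133, y=9, w=195, h=53)
violated soft preferences: 19

1. header.x = 133  [header.left = panel.right + 9]
2. header.y = 9  [panel.top = header.top]
3. header.w = 195  [menu.right = header.right + 9]
4. header.h = 53  [card.top = header.bottom + 9]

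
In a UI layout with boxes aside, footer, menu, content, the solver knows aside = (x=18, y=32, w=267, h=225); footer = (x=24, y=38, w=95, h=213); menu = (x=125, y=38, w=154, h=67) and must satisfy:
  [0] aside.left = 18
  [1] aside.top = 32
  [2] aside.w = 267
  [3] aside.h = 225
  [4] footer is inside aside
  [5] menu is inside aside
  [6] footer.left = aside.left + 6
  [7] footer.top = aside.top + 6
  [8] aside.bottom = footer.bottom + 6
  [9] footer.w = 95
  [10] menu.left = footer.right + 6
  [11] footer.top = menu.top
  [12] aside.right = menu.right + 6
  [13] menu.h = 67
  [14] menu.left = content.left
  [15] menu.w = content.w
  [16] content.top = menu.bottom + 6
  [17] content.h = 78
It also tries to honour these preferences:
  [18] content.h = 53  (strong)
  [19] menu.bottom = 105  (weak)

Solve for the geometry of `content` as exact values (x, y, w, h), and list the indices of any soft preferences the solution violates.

1. content.x = 125  [menu.left = content.left]
2. content.w = 154  [menu.w = content.w]
3. content.y = 111  [content.top = menu.bottom + 6]
4. content.h = 78  [content.h = 78]

content = (x=125, y=111, w=154, h=78)
violated soft preferences: 18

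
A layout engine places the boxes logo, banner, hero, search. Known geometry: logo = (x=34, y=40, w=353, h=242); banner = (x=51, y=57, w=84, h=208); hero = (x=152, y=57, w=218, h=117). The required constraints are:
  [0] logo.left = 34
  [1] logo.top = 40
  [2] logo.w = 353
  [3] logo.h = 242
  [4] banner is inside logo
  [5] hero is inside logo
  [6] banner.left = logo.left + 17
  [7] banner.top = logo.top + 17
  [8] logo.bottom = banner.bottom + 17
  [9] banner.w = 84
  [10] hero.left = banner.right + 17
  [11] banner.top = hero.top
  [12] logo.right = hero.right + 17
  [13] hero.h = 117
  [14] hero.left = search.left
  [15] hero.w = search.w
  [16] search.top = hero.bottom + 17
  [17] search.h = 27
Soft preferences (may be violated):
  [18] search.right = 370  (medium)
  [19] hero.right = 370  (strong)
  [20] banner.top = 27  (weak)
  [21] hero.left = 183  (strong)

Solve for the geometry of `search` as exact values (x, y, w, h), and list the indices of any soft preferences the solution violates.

search = (x=152, y=191, w=218, h=27)
violated soft preferences: 20, 21

1. search.x = 152  [hero.left = search.left]
2. search.w = 218  [hero.w = search.w]
3. search.y = 191  [search.top = hero.bottom + 17]
4. search.h = 27  [search.h = 27]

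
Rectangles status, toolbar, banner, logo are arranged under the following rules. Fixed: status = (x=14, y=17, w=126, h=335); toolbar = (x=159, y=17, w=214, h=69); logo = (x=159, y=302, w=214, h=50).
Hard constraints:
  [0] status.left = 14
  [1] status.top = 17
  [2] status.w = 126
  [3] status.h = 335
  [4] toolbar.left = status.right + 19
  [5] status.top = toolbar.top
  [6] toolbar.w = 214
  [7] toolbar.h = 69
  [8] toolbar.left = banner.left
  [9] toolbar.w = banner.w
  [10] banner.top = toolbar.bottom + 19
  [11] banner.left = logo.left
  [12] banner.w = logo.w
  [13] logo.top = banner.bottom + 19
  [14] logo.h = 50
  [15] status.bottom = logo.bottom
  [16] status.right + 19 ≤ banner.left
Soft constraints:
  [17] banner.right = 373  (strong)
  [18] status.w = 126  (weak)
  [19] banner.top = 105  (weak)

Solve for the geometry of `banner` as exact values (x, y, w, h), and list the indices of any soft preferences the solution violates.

1. banner.x = 159  [toolbar.left = banner.left]
2. banner.w = 214  [toolbar.w = banner.w]
3. banner.y = 105  [banner.top = toolbar.bottom + 19]
4. banner.h = 178  [logo.top = banner.bottom + 19]

banner = (x=159, y=105, w=214, h=178)
violated soft preferences: none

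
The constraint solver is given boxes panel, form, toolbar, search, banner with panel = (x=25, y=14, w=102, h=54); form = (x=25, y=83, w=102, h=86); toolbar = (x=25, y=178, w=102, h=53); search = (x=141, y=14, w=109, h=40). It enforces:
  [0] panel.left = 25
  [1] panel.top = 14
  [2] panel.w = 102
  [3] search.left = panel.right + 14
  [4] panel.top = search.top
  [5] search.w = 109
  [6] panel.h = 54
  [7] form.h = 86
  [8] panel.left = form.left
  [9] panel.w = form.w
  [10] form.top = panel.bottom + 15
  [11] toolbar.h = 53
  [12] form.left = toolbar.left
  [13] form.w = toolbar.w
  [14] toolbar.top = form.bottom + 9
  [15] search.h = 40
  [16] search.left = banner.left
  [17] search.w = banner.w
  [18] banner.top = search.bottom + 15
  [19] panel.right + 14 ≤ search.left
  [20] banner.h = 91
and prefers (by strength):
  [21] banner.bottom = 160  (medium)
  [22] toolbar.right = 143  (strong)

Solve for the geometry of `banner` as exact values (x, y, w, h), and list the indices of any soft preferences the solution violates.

banner = (x=141, y=69, w=109, h=91)
violated soft preferences: 22

1. banner.x = 141  [search.left = banner.left]
2. banner.w = 109  [search.w = banner.w]
3. banner.y = 69  [banner.top = search.bottom + 15]
4. banner.h = 91  [banner.h = 91]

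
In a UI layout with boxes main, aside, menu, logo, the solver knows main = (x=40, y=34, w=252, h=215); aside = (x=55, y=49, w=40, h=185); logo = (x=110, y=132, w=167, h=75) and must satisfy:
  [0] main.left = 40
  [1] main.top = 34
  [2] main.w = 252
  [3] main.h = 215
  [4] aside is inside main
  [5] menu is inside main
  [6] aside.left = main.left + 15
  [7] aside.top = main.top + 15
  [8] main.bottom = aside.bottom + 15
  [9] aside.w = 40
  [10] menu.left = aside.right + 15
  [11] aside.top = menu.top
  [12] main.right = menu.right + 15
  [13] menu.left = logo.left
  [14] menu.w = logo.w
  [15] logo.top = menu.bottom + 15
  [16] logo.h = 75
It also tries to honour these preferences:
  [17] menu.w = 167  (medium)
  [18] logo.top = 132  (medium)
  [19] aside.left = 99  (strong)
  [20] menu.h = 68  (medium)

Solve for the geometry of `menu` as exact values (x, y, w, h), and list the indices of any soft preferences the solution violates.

menu = (x=110, y=49, w=167, h=68)
violated soft preferences: 19

1. menu.x = 110  [menu.left = aside.right + 15]
2. menu.y = 49  [aside.top = menu.top]
3. menu.w = 167  [main.right = menu.right + 15]
4. menu.h = 68  [logo.top = menu.bottom + 15]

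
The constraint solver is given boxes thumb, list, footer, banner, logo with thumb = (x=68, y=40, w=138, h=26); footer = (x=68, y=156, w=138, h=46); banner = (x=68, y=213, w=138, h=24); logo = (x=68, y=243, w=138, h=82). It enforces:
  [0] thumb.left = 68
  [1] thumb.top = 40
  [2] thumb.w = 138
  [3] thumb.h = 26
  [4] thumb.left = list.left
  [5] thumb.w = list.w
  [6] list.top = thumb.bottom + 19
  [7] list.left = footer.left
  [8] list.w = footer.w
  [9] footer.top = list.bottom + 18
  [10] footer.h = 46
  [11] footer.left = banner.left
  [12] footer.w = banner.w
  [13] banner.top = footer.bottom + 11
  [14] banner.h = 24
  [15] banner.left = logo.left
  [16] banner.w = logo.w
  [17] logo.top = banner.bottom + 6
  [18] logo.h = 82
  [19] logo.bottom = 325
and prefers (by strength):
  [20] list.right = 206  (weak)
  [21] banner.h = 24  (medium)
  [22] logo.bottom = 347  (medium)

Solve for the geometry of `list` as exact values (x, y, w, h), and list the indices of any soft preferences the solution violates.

1. list.x = 68  [thumb.left = list.left]
2. list.w = 138  [thumb.w = list.w]
3. list.y = 85  [list.top = thumb.bottom + 19]
4. list.h = 53  [footer.top = list.bottom + 18]

list = (x=68, y=85, w=138, h=53)
violated soft preferences: 22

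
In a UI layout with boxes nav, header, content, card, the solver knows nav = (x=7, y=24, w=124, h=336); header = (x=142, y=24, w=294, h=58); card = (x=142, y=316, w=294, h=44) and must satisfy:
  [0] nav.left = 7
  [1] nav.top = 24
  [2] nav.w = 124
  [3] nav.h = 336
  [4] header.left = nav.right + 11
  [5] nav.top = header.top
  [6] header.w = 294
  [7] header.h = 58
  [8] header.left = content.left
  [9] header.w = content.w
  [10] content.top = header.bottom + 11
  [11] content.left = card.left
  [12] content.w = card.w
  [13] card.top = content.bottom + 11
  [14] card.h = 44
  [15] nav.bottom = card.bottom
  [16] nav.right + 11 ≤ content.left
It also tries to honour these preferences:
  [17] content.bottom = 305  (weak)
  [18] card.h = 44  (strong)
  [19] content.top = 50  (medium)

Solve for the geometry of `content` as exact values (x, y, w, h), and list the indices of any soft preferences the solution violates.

content = (x=142, y=93, w=294, h=212)
violated soft preferences: 19

1. content.x = 142  [header.left = content.left]
2. content.w = 294  [header.w = content.w]
3. content.y = 93  [content.top = header.bottom + 11]
4. content.h = 212  [card.top = content.bottom + 11]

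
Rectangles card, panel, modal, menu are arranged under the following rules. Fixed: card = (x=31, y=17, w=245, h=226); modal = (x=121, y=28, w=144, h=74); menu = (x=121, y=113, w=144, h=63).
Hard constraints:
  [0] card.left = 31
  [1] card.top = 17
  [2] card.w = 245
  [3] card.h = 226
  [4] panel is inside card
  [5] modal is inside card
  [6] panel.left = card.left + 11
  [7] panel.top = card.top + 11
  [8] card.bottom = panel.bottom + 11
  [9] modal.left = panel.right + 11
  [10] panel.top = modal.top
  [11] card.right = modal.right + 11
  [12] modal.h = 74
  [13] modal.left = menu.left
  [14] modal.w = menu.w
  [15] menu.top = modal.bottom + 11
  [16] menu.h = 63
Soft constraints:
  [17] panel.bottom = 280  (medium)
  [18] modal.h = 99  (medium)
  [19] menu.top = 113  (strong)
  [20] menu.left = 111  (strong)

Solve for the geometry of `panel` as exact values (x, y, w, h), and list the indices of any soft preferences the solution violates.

panel = (x=42, y=28, w=68, h=204)
violated soft preferences: 17, 18, 20

1. panel.x = 42  [panel.left = card.left + 11]
2. panel.y = 28  [panel.top = card.top + 11]
3. panel.h = 204  [card.bottom = panel.bottom + 11]
4. panel.w = 68  [modal.left = panel.right + 11]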